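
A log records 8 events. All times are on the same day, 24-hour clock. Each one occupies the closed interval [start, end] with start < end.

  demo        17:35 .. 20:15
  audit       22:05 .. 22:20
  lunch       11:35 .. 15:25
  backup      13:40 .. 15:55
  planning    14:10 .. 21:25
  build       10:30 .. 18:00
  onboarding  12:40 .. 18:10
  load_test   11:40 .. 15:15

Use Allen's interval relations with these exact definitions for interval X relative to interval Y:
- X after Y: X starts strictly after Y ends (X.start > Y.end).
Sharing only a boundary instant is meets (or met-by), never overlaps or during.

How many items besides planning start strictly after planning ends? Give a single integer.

1

Target planning = [14:10, 21:25].
audit [22:05, 22:20] → after → counts.
backup [13:40, 15:55] → overlaps → no.
build [10:30, 18:00] → overlaps → no.
demo [17:35, 20:15] → during → no.
load_test [11:40, 15:15] → overlaps → no.
lunch [11:35, 15:25] → overlaps → no.
onboarding [12:40, 18:10] → overlaps → no.
Total: 1.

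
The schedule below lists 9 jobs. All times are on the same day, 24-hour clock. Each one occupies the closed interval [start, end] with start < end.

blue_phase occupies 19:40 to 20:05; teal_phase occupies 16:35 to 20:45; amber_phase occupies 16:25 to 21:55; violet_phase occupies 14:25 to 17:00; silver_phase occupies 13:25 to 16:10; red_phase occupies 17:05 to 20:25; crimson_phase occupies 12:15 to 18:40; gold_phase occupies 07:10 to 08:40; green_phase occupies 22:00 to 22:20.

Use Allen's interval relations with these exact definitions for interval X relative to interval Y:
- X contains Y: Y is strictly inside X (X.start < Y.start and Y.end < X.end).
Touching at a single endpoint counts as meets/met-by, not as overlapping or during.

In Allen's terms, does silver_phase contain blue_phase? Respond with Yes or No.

silver_phase = [13:25, 16:10], blue_phase = [19:40, 20:05].
Actual relation of silver_phase to blue_phase: before.
Asked whether 'contains' holds → No.

No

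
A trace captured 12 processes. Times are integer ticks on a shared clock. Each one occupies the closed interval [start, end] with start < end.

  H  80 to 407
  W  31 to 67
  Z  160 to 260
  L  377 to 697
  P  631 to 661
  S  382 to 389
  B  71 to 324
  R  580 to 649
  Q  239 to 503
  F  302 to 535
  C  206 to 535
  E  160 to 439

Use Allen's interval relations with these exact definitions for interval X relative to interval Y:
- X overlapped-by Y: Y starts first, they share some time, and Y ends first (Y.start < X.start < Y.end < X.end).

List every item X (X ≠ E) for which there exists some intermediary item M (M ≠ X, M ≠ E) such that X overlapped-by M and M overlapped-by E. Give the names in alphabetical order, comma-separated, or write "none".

F, L

Target E = [160, 439].
Intermediaries M with M overlapped-by E: C, F, L, Q.
Via C — items with X overlapped-by C: L.
Via F — items with X overlapped-by F: L.
Via L — items with X overlapped-by L: none.
Via Q — items with X overlapped-by Q: F, L.
Union: F, L.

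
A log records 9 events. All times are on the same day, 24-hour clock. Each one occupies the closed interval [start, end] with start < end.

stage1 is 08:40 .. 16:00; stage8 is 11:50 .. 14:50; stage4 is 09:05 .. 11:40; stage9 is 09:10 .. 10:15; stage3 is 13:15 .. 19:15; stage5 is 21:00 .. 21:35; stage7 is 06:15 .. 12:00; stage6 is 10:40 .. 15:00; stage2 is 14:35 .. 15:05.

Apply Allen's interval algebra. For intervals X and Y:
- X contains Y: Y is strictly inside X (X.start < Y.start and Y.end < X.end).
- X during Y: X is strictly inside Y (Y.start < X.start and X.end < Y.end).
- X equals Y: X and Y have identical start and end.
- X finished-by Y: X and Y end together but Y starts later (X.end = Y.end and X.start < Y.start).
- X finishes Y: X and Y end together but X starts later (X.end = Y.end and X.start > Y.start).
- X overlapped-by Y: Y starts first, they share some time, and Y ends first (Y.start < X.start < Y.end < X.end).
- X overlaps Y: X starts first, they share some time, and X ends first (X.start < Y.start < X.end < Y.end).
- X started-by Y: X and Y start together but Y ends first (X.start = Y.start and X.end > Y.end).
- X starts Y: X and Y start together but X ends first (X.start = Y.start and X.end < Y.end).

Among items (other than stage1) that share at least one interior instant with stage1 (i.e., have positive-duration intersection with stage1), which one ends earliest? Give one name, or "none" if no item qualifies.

Target stage1 = [08:40, 16:00].
stage2 [14:35, 15:05] → during → candidate.
stage3 [13:15, 19:15] → overlapped-by → candidate.
stage4 [09:05, 11:40] → during → candidate.
stage5 [21:00, 21:35] → after → excluded.
stage6 [10:40, 15:00] → during → candidate.
stage7 [06:15, 12:00] → overlaps → candidate.
stage8 [11:50, 14:50] → during → candidate.
stage9 [09:10, 10:15] → during → candidate.
Among candidates, earliest end is 10:15 → stage9.

stage9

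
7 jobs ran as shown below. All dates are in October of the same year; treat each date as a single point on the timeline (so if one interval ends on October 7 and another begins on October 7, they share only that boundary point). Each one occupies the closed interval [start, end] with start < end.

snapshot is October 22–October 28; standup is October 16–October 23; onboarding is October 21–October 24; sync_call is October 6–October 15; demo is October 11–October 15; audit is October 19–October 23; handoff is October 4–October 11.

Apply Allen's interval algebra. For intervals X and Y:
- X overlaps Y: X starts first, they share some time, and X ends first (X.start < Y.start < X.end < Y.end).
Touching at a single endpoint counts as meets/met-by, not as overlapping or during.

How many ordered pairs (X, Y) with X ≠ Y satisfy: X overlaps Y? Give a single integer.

6

Checking all 42 ordered pairs for relation 'overlaps'; matching pairs in alphabetical order:
(audit, onboarding): audit overlaps onboarding ✓
(audit, snapshot): audit overlaps snapshot ✓
(handoff, sync_call): handoff overlaps sync_call ✓
(onboarding, snapshot): onboarding overlaps snapshot ✓
(standup, onboarding): standup overlaps onboarding ✓
(standup, snapshot): standup overlaps snapshot ✓
Count: 6.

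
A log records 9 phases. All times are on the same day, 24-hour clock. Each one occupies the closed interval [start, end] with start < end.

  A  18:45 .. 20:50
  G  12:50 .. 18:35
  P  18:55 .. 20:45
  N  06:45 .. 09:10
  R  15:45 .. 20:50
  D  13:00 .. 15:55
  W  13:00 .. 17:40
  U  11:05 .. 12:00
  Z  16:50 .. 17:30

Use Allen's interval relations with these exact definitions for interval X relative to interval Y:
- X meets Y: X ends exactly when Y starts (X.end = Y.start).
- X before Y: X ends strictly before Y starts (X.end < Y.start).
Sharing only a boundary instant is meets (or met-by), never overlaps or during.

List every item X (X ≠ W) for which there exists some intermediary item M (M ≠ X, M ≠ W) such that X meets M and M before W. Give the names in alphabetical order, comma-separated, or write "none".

none

Target W = [13:00, 17:40].
Intermediaries M with M before W: N, U.
Via N — items with X meets N: none.
Via U — items with X meets U: none.
Union: none.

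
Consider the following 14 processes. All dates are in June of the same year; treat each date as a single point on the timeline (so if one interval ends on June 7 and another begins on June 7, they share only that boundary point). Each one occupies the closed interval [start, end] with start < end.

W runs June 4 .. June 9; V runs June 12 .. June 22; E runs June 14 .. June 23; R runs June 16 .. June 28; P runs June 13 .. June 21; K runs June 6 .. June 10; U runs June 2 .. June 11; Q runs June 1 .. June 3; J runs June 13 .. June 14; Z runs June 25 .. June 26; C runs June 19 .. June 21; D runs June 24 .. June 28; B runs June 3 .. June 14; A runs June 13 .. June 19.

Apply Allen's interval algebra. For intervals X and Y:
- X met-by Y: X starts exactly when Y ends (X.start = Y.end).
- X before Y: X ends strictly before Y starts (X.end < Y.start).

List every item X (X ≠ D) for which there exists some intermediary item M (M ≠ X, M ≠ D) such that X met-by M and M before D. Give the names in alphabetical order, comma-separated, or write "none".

B, C, E

Target D = [June 24, June 28].
Intermediaries M with M before D: A, B, C, E, J, K, P, Q, U, V, W.
Via A — items with X met-by A: C.
Via B — items with X met-by B: E.
Via C — items with X met-by C: none.
Via E — items with X met-by E: none.
Via J — items with X met-by J: E.
Via K — items with X met-by K: none.
Via P — items with X met-by P: none.
Via Q — items with X met-by Q: B.
Via U — items with X met-by U: none.
Via V — items with X met-by V: none.
Via W — items with X met-by W: none.
Union: B, C, E.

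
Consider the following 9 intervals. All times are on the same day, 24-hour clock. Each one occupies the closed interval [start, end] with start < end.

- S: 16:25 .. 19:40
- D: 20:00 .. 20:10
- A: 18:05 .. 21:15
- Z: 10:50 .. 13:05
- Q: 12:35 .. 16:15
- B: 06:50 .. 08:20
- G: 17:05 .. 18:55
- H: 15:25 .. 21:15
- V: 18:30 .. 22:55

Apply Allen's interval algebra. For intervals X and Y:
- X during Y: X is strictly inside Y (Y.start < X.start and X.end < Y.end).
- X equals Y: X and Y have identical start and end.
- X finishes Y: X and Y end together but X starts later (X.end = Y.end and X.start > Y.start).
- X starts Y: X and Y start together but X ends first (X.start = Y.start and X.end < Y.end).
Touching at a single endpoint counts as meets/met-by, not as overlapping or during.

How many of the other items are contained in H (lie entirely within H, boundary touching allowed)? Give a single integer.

Target H = [15:25, 21:15].
A [18:05, 21:15] → finishes → counts.
B [06:50, 08:20] → before → no.
D [20:00, 20:10] → during → counts.
G [17:05, 18:55] → during → counts.
Q [12:35, 16:15] → overlaps → no.
S [16:25, 19:40] → during → counts.
V [18:30, 22:55] → overlapped-by → no.
Z [10:50, 13:05] → before → no.
Total: 4.

4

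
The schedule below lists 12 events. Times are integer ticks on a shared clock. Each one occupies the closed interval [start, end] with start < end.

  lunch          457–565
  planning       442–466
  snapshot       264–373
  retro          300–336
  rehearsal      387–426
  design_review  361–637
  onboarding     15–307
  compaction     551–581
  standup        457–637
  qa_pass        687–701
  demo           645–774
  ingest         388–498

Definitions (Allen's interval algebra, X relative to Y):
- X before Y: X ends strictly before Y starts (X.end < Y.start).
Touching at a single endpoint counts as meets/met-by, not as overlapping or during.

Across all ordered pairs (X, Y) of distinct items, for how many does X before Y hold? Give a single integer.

Checking all 132 ordered pairs for relation 'before'; matching pairs in alphabetical order:
(compaction, demo): compaction before demo ✓
(compaction, qa_pass): compaction before qa_pass ✓
(design_review, demo): design_review before demo ✓
(design_review, qa_pass): design_review before qa_pass ✓
(ingest, compaction): ingest before compaction ✓
(ingest, demo): ingest before demo ✓
(ingest, qa_pass): ingest before qa_pass ✓
(lunch, demo): lunch before demo ✓
(lunch, qa_pass): lunch before qa_pass ✓
(onboarding, compaction): onboarding before compaction ✓
(onboarding, demo): onboarding before demo ✓
(onboarding, design_review): onboarding before design_review ✓
(onboarding, ingest): onboarding before ingest ✓
(onboarding, lunch): onboarding before lunch ✓
(onboarding, planning): onboarding before planning ✓
(onboarding, qa_pass): onboarding before qa_pass ✓
(onboarding, rehearsal): onboarding before rehearsal ✓
(onboarding, standup): onboarding before standup ✓
(planning, compaction): planning before compaction ✓
(planning, demo): planning before demo ✓
(planning, qa_pass): planning before qa_pass ✓
(rehearsal, compaction): rehearsal before compaction ✓
(rehearsal, demo): rehearsal before demo ✓
(rehearsal, lunch): rehearsal before lunch ✓
... plus 22 further pairs not listed.
Count: 46.

46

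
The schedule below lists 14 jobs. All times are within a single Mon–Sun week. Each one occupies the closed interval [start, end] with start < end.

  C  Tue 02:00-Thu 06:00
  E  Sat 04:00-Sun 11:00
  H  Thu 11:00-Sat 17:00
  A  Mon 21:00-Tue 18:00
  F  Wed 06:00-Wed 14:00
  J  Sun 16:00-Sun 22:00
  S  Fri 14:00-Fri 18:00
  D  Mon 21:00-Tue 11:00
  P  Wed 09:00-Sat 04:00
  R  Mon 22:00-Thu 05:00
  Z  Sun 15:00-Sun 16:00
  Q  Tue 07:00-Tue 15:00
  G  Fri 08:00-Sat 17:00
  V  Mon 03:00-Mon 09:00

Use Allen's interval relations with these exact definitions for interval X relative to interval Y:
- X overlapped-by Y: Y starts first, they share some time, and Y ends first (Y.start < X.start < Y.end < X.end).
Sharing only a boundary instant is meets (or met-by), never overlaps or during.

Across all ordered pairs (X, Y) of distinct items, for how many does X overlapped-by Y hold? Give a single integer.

13

Checking all 182 ordered pairs for relation 'overlapped-by'; matching pairs in alphabetical order:
(C, A): C overlapped-by A ✓
(C, D): C overlapped-by D ✓
(C, R): C overlapped-by R ✓
(E, G): E overlapped-by G ✓
(E, H): E overlapped-by H ✓
(G, P): G overlapped-by P ✓
(H, P): H overlapped-by P ✓
(P, C): P overlapped-by C ✓
(P, F): P overlapped-by F ✓
(P, R): P overlapped-by R ✓
(Q, D): Q overlapped-by D ✓
(R, A): R overlapped-by A ✓
(R, D): R overlapped-by D ✓
Count: 13.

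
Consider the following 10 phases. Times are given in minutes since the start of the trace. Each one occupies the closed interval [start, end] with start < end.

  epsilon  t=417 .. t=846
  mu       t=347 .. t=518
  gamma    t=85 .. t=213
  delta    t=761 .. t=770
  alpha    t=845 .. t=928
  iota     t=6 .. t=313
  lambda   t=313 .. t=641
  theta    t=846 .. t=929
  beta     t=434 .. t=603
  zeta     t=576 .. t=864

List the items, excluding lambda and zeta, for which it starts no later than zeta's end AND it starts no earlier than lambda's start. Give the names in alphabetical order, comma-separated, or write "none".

Conditions: its start is no later than zeta's end (X.start <= t=864) AND its start is no earlier than lambda's start (X.start >= t=313).
alpha: start t=845 <= t=864? ✓; start t=845 >= t=313? ✓ → yes.
beta: start t=434 <= t=864? ✓; start t=434 >= t=313? ✓ → yes.
delta: start t=761 <= t=864? ✓; start t=761 >= t=313? ✓ → yes.
epsilon: start t=417 <= t=864? ✓; start t=417 >= t=313? ✓ → yes.
gamma: start t=85 <= t=864? ✓; start t=85 >= t=313? ✗ → no.
iota: start t=6 <= t=864? ✓; start t=6 >= t=313? ✗ → no.
mu: start t=347 <= t=864? ✓; start t=347 >= t=313? ✓ → yes.
theta: start t=846 <= t=864? ✓; start t=846 >= t=313? ✓ → yes.
Result: alpha, beta, delta, epsilon, mu, theta.

alpha, beta, delta, epsilon, mu, theta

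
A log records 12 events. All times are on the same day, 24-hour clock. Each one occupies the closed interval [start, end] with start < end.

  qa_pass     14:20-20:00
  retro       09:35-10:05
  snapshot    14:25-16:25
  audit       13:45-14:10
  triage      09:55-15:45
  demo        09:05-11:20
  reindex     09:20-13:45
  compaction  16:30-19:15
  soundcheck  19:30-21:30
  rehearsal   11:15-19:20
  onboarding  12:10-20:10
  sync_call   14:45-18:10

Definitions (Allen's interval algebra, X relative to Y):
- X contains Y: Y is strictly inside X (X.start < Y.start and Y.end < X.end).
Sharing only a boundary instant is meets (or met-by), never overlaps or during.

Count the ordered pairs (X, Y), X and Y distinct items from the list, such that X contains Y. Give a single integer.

Checking all 132 ordered pairs for relation 'contains'; matching pairs in alphabetical order:
(demo, retro): demo contains retro ✓
(onboarding, audit): onboarding contains audit ✓
(onboarding, compaction): onboarding contains compaction ✓
(onboarding, qa_pass): onboarding contains qa_pass ✓
(onboarding, snapshot): onboarding contains snapshot ✓
(onboarding, sync_call): onboarding contains sync_call ✓
(qa_pass, compaction): qa_pass contains compaction ✓
(qa_pass, snapshot): qa_pass contains snapshot ✓
(qa_pass, sync_call): qa_pass contains sync_call ✓
(rehearsal, audit): rehearsal contains audit ✓
(rehearsal, compaction): rehearsal contains compaction ✓
(rehearsal, snapshot): rehearsal contains snapshot ✓
(rehearsal, sync_call): rehearsal contains sync_call ✓
(reindex, retro): reindex contains retro ✓
(triage, audit): triage contains audit ✓
Count: 15.

15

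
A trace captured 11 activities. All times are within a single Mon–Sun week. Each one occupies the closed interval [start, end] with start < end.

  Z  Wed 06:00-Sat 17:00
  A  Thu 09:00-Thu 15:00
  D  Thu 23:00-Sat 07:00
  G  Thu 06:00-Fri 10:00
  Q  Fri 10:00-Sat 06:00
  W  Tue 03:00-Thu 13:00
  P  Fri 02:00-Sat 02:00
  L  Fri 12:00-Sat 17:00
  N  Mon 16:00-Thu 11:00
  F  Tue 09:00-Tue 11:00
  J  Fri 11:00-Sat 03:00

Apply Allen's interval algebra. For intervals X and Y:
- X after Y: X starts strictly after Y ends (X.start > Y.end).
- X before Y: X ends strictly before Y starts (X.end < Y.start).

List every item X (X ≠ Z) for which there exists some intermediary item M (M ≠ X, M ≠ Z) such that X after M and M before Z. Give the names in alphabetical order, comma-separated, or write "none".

A, D, G, J, L, P, Q

Target Z = [Wed 06:00, Sat 17:00].
Intermediaries M with M before Z: F.
Via F — items with X after F: A, D, G, J, L, P, Q.
Union: A, D, G, J, L, P, Q.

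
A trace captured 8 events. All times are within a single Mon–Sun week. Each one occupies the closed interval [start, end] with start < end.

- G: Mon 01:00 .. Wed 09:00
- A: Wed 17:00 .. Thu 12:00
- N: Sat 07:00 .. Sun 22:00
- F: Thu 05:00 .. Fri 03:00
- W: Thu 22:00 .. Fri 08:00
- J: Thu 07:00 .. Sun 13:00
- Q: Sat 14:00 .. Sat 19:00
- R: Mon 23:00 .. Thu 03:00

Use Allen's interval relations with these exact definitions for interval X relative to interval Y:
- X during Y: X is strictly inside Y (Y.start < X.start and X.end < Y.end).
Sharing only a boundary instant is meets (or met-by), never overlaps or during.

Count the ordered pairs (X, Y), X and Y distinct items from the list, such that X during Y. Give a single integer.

3

Checking all 56 ordered pairs for relation 'during'; matching pairs in alphabetical order:
(Q, J): Q during J ✓
(Q, N): Q during N ✓
(W, J): W during J ✓
Count: 3.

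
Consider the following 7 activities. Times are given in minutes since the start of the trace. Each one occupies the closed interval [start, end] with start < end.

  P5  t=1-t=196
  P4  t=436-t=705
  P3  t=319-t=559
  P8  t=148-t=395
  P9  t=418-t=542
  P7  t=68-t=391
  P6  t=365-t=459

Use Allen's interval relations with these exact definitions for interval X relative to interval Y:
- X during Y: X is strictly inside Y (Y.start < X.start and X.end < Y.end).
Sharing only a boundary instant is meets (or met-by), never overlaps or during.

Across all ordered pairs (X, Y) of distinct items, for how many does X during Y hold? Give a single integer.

Checking all 42 ordered pairs for relation 'during'; matching pairs in alphabetical order:
(P6, P3): P6 during P3 ✓
(P9, P3): P9 during P3 ✓
Count: 2.

2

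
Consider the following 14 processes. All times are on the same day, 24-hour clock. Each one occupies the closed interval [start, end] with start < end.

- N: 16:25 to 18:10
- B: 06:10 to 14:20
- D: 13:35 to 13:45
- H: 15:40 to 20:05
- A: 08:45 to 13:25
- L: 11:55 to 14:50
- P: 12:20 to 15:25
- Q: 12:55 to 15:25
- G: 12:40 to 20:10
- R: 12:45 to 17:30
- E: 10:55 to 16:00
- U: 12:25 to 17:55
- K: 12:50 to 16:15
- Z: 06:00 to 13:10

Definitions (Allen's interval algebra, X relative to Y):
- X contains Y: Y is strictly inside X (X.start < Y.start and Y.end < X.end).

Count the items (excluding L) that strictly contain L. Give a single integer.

Target L = [11:55, 14:50].
A [08:45, 13:25] → overlaps → no.
B [06:10, 14:20] → overlaps → no.
D [13:35, 13:45] → during → no.
E [10:55, 16:00] → contains → counts.
G [12:40, 20:10] → overlapped-by → no.
H [15:40, 20:05] → after → no.
K [12:50, 16:15] → overlapped-by → no.
N [16:25, 18:10] → after → no.
P [12:20, 15:25] → overlapped-by → no.
Q [12:55, 15:25] → overlapped-by → no.
R [12:45, 17:30] → overlapped-by → no.
U [12:25, 17:55] → overlapped-by → no.
Z [06:00, 13:10] → overlaps → no.
Total: 1.

1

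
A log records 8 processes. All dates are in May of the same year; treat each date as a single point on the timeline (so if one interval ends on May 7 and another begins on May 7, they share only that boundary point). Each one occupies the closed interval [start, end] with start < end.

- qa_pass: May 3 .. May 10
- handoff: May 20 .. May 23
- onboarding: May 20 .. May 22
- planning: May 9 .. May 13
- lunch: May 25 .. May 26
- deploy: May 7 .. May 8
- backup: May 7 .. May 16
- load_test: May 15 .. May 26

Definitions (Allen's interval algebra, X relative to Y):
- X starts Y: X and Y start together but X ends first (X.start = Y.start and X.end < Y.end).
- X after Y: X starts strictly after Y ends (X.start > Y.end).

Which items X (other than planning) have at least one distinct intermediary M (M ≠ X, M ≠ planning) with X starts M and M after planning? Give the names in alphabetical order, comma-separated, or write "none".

Target planning = [May 9, May 13].
Intermediaries M with M after planning: handoff, load_test, lunch, onboarding.
Via handoff — items with X starts handoff: onboarding.
Via load_test — items with X starts load_test: none.
Via lunch — items with X starts lunch: none.
Via onboarding — items with X starts onboarding: none.
Union: onboarding.

onboarding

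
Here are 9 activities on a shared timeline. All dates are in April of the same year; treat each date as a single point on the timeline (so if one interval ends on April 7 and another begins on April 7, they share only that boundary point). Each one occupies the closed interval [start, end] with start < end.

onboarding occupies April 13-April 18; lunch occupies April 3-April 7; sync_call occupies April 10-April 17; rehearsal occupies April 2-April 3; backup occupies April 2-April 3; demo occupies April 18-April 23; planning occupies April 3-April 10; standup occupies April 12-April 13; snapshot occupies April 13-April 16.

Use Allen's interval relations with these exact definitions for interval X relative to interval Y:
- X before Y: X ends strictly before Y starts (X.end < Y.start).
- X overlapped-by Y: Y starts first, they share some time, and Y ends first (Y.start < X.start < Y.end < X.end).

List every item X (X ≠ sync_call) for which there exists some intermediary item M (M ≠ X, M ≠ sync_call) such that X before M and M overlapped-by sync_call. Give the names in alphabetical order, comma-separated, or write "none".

Target sync_call = [April 10, April 17].
Intermediaries M with M overlapped-by sync_call: onboarding.
Via onboarding — items with X before onboarding: backup, lunch, planning, rehearsal.
Union: backup, lunch, planning, rehearsal.

backup, lunch, planning, rehearsal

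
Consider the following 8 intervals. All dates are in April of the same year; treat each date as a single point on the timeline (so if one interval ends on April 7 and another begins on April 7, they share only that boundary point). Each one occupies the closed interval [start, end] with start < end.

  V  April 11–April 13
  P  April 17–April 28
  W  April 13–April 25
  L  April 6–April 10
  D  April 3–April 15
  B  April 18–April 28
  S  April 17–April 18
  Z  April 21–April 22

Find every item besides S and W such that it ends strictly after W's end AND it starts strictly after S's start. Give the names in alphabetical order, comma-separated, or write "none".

Conditions: its end is strictly after W's end (X.end > April 25) AND its start is strictly after S's start (X.start > April 17).
B: end April 28 > April 25? ✓; start April 18 > April 17? ✓ → yes.
D: end April 15 > April 25? ✗; start April 3 > April 17? ✗ → no.
L: end April 10 > April 25? ✗; start April 6 > April 17? ✗ → no.
P: end April 28 > April 25? ✓; start April 17 > April 17? ✗ → no.
V: end April 13 > April 25? ✗; start April 11 > April 17? ✗ → no.
Z: end April 22 > April 25? ✗; start April 21 > April 17? ✓ → no.
Result: B.

B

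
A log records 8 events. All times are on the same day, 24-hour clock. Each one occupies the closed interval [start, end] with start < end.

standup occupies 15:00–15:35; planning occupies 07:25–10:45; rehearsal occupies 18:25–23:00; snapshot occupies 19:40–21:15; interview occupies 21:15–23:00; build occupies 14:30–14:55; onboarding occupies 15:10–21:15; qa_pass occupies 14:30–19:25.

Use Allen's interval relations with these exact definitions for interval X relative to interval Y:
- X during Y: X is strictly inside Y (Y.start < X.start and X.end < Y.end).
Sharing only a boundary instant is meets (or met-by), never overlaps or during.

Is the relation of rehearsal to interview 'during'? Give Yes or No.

No

rehearsal = [18:25, 23:00], interview = [21:15, 23:00].
Actual relation of rehearsal to interview: finished-by.
Asked whether 'during' holds → No.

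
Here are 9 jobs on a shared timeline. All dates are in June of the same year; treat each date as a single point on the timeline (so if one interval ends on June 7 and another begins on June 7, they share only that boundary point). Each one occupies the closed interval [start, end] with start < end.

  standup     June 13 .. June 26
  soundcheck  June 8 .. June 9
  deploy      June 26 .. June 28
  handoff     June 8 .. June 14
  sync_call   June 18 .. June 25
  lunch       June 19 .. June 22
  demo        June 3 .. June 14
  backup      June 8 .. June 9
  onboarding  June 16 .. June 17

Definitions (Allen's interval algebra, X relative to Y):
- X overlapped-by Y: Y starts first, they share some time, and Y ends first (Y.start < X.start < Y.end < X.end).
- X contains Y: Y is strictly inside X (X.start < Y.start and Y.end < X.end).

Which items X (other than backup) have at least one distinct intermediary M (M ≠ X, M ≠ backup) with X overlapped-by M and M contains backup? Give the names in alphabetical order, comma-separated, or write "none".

standup

Target backup = [June 8, June 9].
Intermediaries M with M contains backup: demo.
Via demo — items with X overlapped-by demo: standup.
Union: standup.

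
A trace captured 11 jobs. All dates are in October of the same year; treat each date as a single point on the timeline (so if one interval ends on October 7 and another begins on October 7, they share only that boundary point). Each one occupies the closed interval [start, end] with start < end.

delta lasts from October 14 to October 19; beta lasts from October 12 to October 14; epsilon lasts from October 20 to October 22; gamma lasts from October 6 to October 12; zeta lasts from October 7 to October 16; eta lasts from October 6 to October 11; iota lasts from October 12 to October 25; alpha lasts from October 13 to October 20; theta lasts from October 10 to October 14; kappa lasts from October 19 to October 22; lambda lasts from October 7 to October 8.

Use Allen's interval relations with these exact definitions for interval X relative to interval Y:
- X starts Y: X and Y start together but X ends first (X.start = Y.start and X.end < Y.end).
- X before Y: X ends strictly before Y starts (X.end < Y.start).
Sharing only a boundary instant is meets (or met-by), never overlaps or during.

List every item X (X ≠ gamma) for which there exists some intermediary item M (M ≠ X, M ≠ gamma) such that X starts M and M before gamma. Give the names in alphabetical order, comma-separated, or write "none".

none

Target gamma = [October 6, October 12].
Intermediaries M with M before gamma: none.
Union: none.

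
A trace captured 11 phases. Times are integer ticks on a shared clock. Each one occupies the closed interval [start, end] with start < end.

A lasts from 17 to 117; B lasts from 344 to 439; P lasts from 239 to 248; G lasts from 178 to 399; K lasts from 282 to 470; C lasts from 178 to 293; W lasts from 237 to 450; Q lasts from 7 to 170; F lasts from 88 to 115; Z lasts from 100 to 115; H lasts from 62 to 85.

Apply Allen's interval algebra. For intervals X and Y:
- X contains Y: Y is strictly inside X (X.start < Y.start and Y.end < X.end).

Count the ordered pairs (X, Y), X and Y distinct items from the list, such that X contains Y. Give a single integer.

Checking all 110 ordered pairs for relation 'contains'; matching pairs in alphabetical order:
(A, F): A contains F ✓
(A, H): A contains H ✓
(A, Z): A contains Z ✓
(C, P): C contains P ✓
(G, P): G contains P ✓
(K, B): K contains B ✓
(Q, A): Q contains A ✓
(Q, F): Q contains F ✓
(Q, H): Q contains H ✓
(Q, Z): Q contains Z ✓
(W, B): W contains B ✓
(W, P): W contains P ✓
Count: 12.

12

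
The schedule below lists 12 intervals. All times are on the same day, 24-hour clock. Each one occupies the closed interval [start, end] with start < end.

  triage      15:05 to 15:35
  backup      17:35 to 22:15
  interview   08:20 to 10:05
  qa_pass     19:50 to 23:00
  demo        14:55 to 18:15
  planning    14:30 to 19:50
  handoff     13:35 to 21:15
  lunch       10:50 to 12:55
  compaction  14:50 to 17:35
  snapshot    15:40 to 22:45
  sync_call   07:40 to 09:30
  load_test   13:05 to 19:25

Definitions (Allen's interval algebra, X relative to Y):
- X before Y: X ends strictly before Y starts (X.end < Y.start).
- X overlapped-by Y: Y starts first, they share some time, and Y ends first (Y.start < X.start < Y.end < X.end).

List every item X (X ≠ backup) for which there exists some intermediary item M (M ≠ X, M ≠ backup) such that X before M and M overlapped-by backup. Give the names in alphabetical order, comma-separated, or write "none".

Target backup = [17:35, 22:15].
Intermediaries M with M overlapped-by backup: qa_pass.
Via qa_pass — items with X before qa_pass: compaction, demo, interview, load_test, lunch, sync_call, triage.
Union: compaction, demo, interview, load_test, lunch, sync_call, triage.

compaction, demo, interview, load_test, lunch, sync_call, triage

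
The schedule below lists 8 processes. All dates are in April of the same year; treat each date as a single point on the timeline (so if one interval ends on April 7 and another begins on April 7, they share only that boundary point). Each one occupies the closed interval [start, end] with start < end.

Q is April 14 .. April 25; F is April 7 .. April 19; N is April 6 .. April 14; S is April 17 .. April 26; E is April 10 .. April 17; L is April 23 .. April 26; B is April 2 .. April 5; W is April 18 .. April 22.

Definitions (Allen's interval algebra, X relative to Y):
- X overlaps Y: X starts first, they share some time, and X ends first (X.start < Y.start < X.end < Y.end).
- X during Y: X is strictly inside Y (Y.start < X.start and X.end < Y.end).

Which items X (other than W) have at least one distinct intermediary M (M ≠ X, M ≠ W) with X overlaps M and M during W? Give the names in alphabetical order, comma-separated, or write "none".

Target W = [April 18, April 22].
Intermediaries M with M during W: none.
Union: none.

none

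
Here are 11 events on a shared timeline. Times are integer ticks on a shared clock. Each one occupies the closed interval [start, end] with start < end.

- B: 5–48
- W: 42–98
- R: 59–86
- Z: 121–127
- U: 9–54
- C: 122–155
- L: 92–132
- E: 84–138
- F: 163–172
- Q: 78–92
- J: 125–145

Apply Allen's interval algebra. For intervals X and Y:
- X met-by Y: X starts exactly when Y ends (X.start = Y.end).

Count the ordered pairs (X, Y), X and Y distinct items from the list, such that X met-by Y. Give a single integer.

1

Checking all 110 ordered pairs for relation 'met-by'; matching pairs in alphabetical order:
(L, Q): L met-by Q ✓
Count: 1.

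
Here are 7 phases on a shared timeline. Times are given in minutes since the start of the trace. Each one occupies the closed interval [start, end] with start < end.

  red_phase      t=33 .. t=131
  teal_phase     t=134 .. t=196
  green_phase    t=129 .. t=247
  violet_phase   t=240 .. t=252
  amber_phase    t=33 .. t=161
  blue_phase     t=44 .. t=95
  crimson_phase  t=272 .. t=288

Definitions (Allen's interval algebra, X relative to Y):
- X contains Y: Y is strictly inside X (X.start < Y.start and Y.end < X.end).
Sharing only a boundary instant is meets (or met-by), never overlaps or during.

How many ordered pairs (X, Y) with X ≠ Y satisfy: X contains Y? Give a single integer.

Checking all 42 ordered pairs for relation 'contains'; matching pairs in alphabetical order:
(amber_phase, blue_phase): amber_phase contains blue_phase ✓
(green_phase, teal_phase): green_phase contains teal_phase ✓
(red_phase, blue_phase): red_phase contains blue_phase ✓
Count: 3.

3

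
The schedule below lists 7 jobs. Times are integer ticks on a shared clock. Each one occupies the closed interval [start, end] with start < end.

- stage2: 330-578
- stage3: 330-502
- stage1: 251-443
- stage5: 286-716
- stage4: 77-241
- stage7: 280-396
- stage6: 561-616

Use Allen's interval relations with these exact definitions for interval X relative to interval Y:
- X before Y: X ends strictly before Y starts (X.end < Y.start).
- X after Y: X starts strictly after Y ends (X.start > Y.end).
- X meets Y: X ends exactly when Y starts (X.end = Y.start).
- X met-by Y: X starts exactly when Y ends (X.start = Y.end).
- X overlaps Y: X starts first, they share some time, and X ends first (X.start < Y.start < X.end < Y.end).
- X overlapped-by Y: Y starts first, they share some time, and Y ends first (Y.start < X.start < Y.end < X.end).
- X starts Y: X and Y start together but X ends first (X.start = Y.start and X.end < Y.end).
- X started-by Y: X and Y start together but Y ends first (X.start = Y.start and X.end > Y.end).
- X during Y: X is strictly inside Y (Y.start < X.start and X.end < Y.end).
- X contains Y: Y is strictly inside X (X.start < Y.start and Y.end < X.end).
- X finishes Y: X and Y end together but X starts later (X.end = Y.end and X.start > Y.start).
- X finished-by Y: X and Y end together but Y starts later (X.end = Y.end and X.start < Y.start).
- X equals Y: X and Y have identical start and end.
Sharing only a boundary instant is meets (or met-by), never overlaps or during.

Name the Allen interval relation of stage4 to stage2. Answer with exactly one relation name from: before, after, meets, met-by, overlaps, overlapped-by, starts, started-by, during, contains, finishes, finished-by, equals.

before

stage4 = [77, 241]; stage2 = [330, 578].
Compare endpoints: stage4.start < stage2.start, stage4.start < stage2.end, stage4.end < stage2.start, stage4.end < stage2.end.
That pattern is 'before'.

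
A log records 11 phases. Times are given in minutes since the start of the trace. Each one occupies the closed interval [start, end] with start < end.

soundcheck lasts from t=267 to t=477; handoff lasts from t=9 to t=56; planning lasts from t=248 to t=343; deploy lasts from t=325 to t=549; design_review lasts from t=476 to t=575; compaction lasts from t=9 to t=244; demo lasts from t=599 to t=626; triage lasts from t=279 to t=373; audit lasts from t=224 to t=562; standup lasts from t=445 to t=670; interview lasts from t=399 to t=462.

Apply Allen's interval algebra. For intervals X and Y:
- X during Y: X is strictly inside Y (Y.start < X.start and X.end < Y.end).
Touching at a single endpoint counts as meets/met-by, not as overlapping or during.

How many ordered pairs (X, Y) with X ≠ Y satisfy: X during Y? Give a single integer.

10

Checking all 110 ordered pairs for relation 'during'; matching pairs in alphabetical order:
(demo, standup): demo during standup ✓
(deploy, audit): deploy during audit ✓
(design_review, standup): design_review during standup ✓
(interview, audit): interview during audit ✓
(interview, deploy): interview during deploy ✓
(interview, soundcheck): interview during soundcheck ✓
(planning, audit): planning during audit ✓
(soundcheck, audit): soundcheck during audit ✓
(triage, audit): triage during audit ✓
(triage, soundcheck): triage during soundcheck ✓
Count: 10.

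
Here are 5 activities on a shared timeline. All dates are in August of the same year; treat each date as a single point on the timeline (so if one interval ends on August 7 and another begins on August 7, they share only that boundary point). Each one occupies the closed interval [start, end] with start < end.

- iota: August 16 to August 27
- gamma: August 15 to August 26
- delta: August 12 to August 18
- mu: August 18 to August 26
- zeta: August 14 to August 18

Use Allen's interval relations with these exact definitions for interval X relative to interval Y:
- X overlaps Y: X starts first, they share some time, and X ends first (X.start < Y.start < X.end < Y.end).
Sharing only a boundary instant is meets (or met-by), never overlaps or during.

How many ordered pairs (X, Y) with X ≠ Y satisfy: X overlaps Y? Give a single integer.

5

Checking all 20 ordered pairs for relation 'overlaps'; matching pairs in alphabetical order:
(delta, gamma): delta overlaps gamma ✓
(delta, iota): delta overlaps iota ✓
(gamma, iota): gamma overlaps iota ✓
(zeta, gamma): zeta overlaps gamma ✓
(zeta, iota): zeta overlaps iota ✓
Count: 5.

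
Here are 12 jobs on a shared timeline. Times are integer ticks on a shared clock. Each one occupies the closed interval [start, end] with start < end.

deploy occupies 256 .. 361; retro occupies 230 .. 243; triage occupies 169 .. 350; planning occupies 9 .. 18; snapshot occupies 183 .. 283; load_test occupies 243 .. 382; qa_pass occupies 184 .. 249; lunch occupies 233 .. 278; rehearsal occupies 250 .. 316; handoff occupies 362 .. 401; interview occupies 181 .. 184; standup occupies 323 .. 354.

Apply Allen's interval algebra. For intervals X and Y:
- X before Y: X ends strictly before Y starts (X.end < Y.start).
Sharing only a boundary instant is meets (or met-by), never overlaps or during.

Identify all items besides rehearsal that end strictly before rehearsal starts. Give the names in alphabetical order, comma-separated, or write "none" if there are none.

Target rehearsal = [250, 316].
deploy [256, 361] → overlapped-by → no.
handoff [362, 401] → after → no.
interview [181, 184] → before → yes.
load_test [243, 382] → contains → no.
lunch [233, 278] → overlaps → no.
planning [9, 18] → before → yes.
qa_pass [184, 249] → before → yes.
retro [230, 243] → before → yes.
snapshot [183, 283] → overlaps → no.
standup [323, 354] → after → no.
triage [169, 350] → contains → no.
Result: interview, planning, qa_pass, retro.

interview, planning, qa_pass, retro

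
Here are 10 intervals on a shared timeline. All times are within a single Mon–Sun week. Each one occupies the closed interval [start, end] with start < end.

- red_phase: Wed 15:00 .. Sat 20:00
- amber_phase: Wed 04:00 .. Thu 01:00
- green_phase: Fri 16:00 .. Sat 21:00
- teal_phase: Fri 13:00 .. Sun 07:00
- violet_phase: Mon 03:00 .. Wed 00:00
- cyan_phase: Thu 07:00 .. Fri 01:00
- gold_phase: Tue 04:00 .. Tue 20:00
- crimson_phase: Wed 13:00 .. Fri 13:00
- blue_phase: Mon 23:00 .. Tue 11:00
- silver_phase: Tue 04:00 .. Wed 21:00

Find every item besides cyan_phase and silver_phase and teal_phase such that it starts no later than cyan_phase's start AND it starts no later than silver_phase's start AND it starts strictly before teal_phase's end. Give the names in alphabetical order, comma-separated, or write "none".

blue_phase, gold_phase, violet_phase

Conditions: its start is no later than cyan_phase's start (X.start <= Thu 07:00) AND its start is no later than silver_phase's start (X.start <= Tue 04:00) AND its start is strictly before teal_phase's end (X.start < Sun 07:00).
amber_phase: start Wed 04:00 <= Thu 07:00? ✓; start Wed 04:00 <= Tue 04:00? ✗; start Wed 04:00 < Sun 07:00? ✓ → no.
blue_phase: start Mon 23:00 <= Thu 07:00? ✓; start Mon 23:00 <= Tue 04:00? ✓; start Mon 23:00 < Sun 07:00? ✓ → yes.
crimson_phase: start Wed 13:00 <= Thu 07:00? ✓; start Wed 13:00 <= Tue 04:00? ✗; start Wed 13:00 < Sun 07:00? ✓ → no.
gold_phase: start Tue 04:00 <= Thu 07:00? ✓; start Tue 04:00 <= Tue 04:00? ✓; start Tue 04:00 < Sun 07:00? ✓ → yes.
green_phase: start Fri 16:00 <= Thu 07:00? ✗; start Fri 16:00 <= Tue 04:00? ✗; start Fri 16:00 < Sun 07:00? ✓ → no.
red_phase: start Wed 15:00 <= Thu 07:00? ✓; start Wed 15:00 <= Tue 04:00? ✗; start Wed 15:00 < Sun 07:00? ✓ → no.
violet_phase: start Mon 03:00 <= Thu 07:00? ✓; start Mon 03:00 <= Tue 04:00? ✓; start Mon 03:00 < Sun 07:00? ✓ → yes.
Result: blue_phase, gold_phase, violet_phase.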